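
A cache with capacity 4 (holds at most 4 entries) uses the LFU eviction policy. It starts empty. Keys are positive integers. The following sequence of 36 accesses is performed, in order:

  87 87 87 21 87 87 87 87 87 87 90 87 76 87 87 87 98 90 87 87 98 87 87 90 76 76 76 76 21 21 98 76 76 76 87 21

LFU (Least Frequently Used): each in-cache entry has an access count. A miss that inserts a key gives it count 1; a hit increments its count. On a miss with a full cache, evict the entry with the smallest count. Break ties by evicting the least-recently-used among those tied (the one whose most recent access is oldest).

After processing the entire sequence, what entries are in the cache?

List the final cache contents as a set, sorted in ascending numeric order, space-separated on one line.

Answer: 21 76 87 90

Derivation:
LFU simulation (capacity=4):
  1. access 87: MISS. Cache: [87(c=1)]
  2. access 87: HIT, count now 2. Cache: [87(c=2)]
  3. access 87: HIT, count now 3. Cache: [87(c=3)]
  4. access 21: MISS. Cache: [21(c=1) 87(c=3)]
  5. access 87: HIT, count now 4. Cache: [21(c=1) 87(c=4)]
  6. access 87: HIT, count now 5. Cache: [21(c=1) 87(c=5)]
  7. access 87: HIT, count now 6. Cache: [21(c=1) 87(c=6)]
  8. access 87: HIT, count now 7. Cache: [21(c=1) 87(c=7)]
  9. access 87: HIT, count now 8. Cache: [21(c=1) 87(c=8)]
  10. access 87: HIT, count now 9. Cache: [21(c=1) 87(c=9)]
  11. access 90: MISS. Cache: [21(c=1) 90(c=1) 87(c=9)]
  12. access 87: HIT, count now 10. Cache: [21(c=1) 90(c=1) 87(c=10)]
  13. access 76: MISS. Cache: [21(c=1) 90(c=1) 76(c=1) 87(c=10)]
  14. access 87: HIT, count now 11. Cache: [21(c=1) 90(c=1) 76(c=1) 87(c=11)]
  15. access 87: HIT, count now 12. Cache: [21(c=1) 90(c=1) 76(c=1) 87(c=12)]
  16. access 87: HIT, count now 13. Cache: [21(c=1) 90(c=1) 76(c=1) 87(c=13)]
  17. access 98: MISS, evict 21(c=1). Cache: [90(c=1) 76(c=1) 98(c=1) 87(c=13)]
  18. access 90: HIT, count now 2. Cache: [76(c=1) 98(c=1) 90(c=2) 87(c=13)]
  19. access 87: HIT, count now 14. Cache: [76(c=1) 98(c=1) 90(c=2) 87(c=14)]
  20. access 87: HIT, count now 15. Cache: [76(c=1) 98(c=1) 90(c=2) 87(c=15)]
  21. access 98: HIT, count now 2. Cache: [76(c=1) 90(c=2) 98(c=2) 87(c=15)]
  22. access 87: HIT, count now 16. Cache: [76(c=1) 90(c=2) 98(c=2) 87(c=16)]
  23. access 87: HIT, count now 17. Cache: [76(c=1) 90(c=2) 98(c=2) 87(c=17)]
  24. access 90: HIT, count now 3. Cache: [76(c=1) 98(c=2) 90(c=3) 87(c=17)]
  25. access 76: HIT, count now 2. Cache: [98(c=2) 76(c=2) 90(c=3) 87(c=17)]
  26. access 76: HIT, count now 3. Cache: [98(c=2) 90(c=3) 76(c=3) 87(c=17)]
  27. access 76: HIT, count now 4. Cache: [98(c=2) 90(c=3) 76(c=4) 87(c=17)]
  28. access 76: HIT, count now 5. Cache: [98(c=2) 90(c=3) 76(c=5) 87(c=17)]
  29. access 21: MISS, evict 98(c=2). Cache: [21(c=1) 90(c=3) 76(c=5) 87(c=17)]
  30. access 21: HIT, count now 2. Cache: [21(c=2) 90(c=3) 76(c=5) 87(c=17)]
  31. access 98: MISS, evict 21(c=2). Cache: [98(c=1) 90(c=3) 76(c=5) 87(c=17)]
  32. access 76: HIT, count now 6. Cache: [98(c=1) 90(c=3) 76(c=6) 87(c=17)]
  33. access 76: HIT, count now 7. Cache: [98(c=1) 90(c=3) 76(c=7) 87(c=17)]
  34. access 76: HIT, count now 8. Cache: [98(c=1) 90(c=3) 76(c=8) 87(c=17)]
  35. access 87: HIT, count now 18. Cache: [98(c=1) 90(c=3) 76(c=8) 87(c=18)]
  36. access 21: MISS, evict 98(c=1). Cache: [21(c=1) 90(c=3) 76(c=8) 87(c=18)]
Total: 28 hits, 8 misses, 4 evictions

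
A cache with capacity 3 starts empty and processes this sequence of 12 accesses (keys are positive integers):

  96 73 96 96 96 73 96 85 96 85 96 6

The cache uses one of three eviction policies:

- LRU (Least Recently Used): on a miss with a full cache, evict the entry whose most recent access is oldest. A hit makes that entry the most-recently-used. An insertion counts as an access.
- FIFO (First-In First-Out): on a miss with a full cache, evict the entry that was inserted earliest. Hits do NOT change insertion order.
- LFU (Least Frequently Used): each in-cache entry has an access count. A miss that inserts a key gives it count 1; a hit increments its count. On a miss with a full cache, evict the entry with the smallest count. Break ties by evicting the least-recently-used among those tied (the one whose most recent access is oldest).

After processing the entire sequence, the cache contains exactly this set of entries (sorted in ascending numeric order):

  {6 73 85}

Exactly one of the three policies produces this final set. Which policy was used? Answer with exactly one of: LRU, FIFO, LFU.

Answer: FIFO

Derivation:
Simulating under each policy and comparing final sets:
  LRU: final set = {6 85 96} -> differs
  FIFO: final set = {6 73 85} -> MATCHES target
  LFU: final set = {6 85 96} -> differs
Only FIFO produces the target set.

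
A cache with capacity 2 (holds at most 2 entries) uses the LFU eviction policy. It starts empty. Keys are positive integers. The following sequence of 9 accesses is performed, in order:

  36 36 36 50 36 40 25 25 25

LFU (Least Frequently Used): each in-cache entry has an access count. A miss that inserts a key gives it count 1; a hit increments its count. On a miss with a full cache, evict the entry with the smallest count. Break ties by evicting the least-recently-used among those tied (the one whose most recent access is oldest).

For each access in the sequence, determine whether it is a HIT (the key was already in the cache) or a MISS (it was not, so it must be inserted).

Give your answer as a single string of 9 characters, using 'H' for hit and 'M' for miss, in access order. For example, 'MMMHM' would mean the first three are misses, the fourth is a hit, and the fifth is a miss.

LFU simulation (capacity=2):
  1. access 36: MISS. Cache: [36(c=1)]
  2. access 36: HIT, count now 2. Cache: [36(c=2)]
  3. access 36: HIT, count now 3. Cache: [36(c=3)]
  4. access 50: MISS. Cache: [50(c=1) 36(c=3)]
  5. access 36: HIT, count now 4. Cache: [50(c=1) 36(c=4)]
  6. access 40: MISS, evict 50(c=1). Cache: [40(c=1) 36(c=4)]
  7. access 25: MISS, evict 40(c=1). Cache: [25(c=1) 36(c=4)]
  8. access 25: HIT, count now 2. Cache: [25(c=2) 36(c=4)]
  9. access 25: HIT, count now 3. Cache: [25(c=3) 36(c=4)]
Total: 5 hits, 4 misses, 2 evictions

Answer: MHHMHMMHH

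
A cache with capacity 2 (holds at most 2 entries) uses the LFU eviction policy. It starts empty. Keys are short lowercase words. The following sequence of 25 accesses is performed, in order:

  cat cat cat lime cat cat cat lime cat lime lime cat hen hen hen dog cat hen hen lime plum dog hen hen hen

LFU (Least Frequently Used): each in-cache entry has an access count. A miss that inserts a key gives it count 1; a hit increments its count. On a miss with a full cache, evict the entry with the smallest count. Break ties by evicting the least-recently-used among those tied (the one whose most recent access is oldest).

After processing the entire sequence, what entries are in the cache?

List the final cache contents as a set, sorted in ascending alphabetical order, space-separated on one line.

LFU simulation (capacity=2):
  1. access cat: MISS. Cache: [cat(c=1)]
  2. access cat: HIT, count now 2. Cache: [cat(c=2)]
  3. access cat: HIT, count now 3. Cache: [cat(c=3)]
  4. access lime: MISS. Cache: [lime(c=1) cat(c=3)]
  5. access cat: HIT, count now 4. Cache: [lime(c=1) cat(c=4)]
  6. access cat: HIT, count now 5. Cache: [lime(c=1) cat(c=5)]
  7. access cat: HIT, count now 6. Cache: [lime(c=1) cat(c=6)]
  8. access lime: HIT, count now 2. Cache: [lime(c=2) cat(c=6)]
  9. access cat: HIT, count now 7. Cache: [lime(c=2) cat(c=7)]
  10. access lime: HIT, count now 3. Cache: [lime(c=3) cat(c=7)]
  11. access lime: HIT, count now 4. Cache: [lime(c=4) cat(c=7)]
  12. access cat: HIT, count now 8. Cache: [lime(c=4) cat(c=8)]
  13. access hen: MISS, evict lime(c=4). Cache: [hen(c=1) cat(c=8)]
  14. access hen: HIT, count now 2. Cache: [hen(c=2) cat(c=8)]
  15. access hen: HIT, count now 3. Cache: [hen(c=3) cat(c=8)]
  16. access dog: MISS, evict hen(c=3). Cache: [dog(c=1) cat(c=8)]
  17. access cat: HIT, count now 9. Cache: [dog(c=1) cat(c=9)]
  18. access hen: MISS, evict dog(c=1). Cache: [hen(c=1) cat(c=9)]
  19. access hen: HIT, count now 2. Cache: [hen(c=2) cat(c=9)]
  20. access lime: MISS, evict hen(c=2). Cache: [lime(c=1) cat(c=9)]
  21. access plum: MISS, evict lime(c=1). Cache: [plum(c=1) cat(c=9)]
  22. access dog: MISS, evict plum(c=1). Cache: [dog(c=1) cat(c=9)]
  23. access hen: MISS, evict dog(c=1). Cache: [hen(c=1) cat(c=9)]
  24. access hen: HIT, count now 2. Cache: [hen(c=2) cat(c=9)]
  25. access hen: HIT, count now 3. Cache: [hen(c=3) cat(c=9)]
Total: 16 hits, 9 misses, 7 evictions

Answer: cat hen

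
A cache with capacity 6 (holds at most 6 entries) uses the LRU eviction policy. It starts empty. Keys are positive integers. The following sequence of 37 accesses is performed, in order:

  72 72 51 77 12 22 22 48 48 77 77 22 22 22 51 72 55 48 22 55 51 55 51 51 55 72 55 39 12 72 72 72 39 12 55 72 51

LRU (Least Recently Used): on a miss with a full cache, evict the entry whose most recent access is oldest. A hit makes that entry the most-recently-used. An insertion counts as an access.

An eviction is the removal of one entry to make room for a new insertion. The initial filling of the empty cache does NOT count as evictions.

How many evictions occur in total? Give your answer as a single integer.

LRU simulation (capacity=6):
  1. access 72: MISS. Cache (LRU->MRU): [72]
  2. access 72: HIT. Cache (LRU->MRU): [72]
  3. access 51: MISS. Cache (LRU->MRU): [72 51]
  4. access 77: MISS. Cache (LRU->MRU): [72 51 77]
  5. access 12: MISS. Cache (LRU->MRU): [72 51 77 12]
  6. access 22: MISS. Cache (LRU->MRU): [72 51 77 12 22]
  7. access 22: HIT. Cache (LRU->MRU): [72 51 77 12 22]
  8. access 48: MISS. Cache (LRU->MRU): [72 51 77 12 22 48]
  9. access 48: HIT. Cache (LRU->MRU): [72 51 77 12 22 48]
  10. access 77: HIT. Cache (LRU->MRU): [72 51 12 22 48 77]
  11. access 77: HIT. Cache (LRU->MRU): [72 51 12 22 48 77]
  12. access 22: HIT. Cache (LRU->MRU): [72 51 12 48 77 22]
  13. access 22: HIT. Cache (LRU->MRU): [72 51 12 48 77 22]
  14. access 22: HIT. Cache (LRU->MRU): [72 51 12 48 77 22]
  15. access 51: HIT. Cache (LRU->MRU): [72 12 48 77 22 51]
  16. access 72: HIT. Cache (LRU->MRU): [12 48 77 22 51 72]
  17. access 55: MISS, evict 12. Cache (LRU->MRU): [48 77 22 51 72 55]
  18. access 48: HIT. Cache (LRU->MRU): [77 22 51 72 55 48]
  19. access 22: HIT. Cache (LRU->MRU): [77 51 72 55 48 22]
  20. access 55: HIT. Cache (LRU->MRU): [77 51 72 48 22 55]
  21. access 51: HIT. Cache (LRU->MRU): [77 72 48 22 55 51]
  22. access 55: HIT. Cache (LRU->MRU): [77 72 48 22 51 55]
  23. access 51: HIT. Cache (LRU->MRU): [77 72 48 22 55 51]
  24. access 51: HIT. Cache (LRU->MRU): [77 72 48 22 55 51]
  25. access 55: HIT. Cache (LRU->MRU): [77 72 48 22 51 55]
  26. access 72: HIT. Cache (LRU->MRU): [77 48 22 51 55 72]
  27. access 55: HIT. Cache (LRU->MRU): [77 48 22 51 72 55]
  28. access 39: MISS, evict 77. Cache (LRU->MRU): [48 22 51 72 55 39]
  29. access 12: MISS, evict 48. Cache (LRU->MRU): [22 51 72 55 39 12]
  30. access 72: HIT. Cache (LRU->MRU): [22 51 55 39 12 72]
  31. access 72: HIT. Cache (LRU->MRU): [22 51 55 39 12 72]
  32. access 72: HIT. Cache (LRU->MRU): [22 51 55 39 12 72]
  33. access 39: HIT. Cache (LRU->MRU): [22 51 55 12 72 39]
  34. access 12: HIT. Cache (LRU->MRU): [22 51 55 72 39 12]
  35. access 55: HIT. Cache (LRU->MRU): [22 51 72 39 12 55]
  36. access 72: HIT. Cache (LRU->MRU): [22 51 39 12 55 72]
  37. access 51: HIT. Cache (LRU->MRU): [22 39 12 55 72 51]
Total: 28 hits, 9 misses, 3 evictions

Answer: 3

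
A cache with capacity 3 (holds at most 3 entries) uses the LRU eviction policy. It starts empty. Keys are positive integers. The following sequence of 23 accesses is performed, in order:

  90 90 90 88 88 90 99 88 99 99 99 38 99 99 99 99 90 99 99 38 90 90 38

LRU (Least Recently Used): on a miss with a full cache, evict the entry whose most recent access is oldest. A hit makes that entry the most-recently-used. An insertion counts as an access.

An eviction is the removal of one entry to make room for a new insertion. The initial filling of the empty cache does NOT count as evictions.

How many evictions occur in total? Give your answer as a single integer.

Answer: 2

Derivation:
LRU simulation (capacity=3):
  1. access 90: MISS. Cache (LRU->MRU): [90]
  2. access 90: HIT. Cache (LRU->MRU): [90]
  3. access 90: HIT. Cache (LRU->MRU): [90]
  4. access 88: MISS. Cache (LRU->MRU): [90 88]
  5. access 88: HIT. Cache (LRU->MRU): [90 88]
  6. access 90: HIT. Cache (LRU->MRU): [88 90]
  7. access 99: MISS. Cache (LRU->MRU): [88 90 99]
  8. access 88: HIT. Cache (LRU->MRU): [90 99 88]
  9. access 99: HIT. Cache (LRU->MRU): [90 88 99]
  10. access 99: HIT. Cache (LRU->MRU): [90 88 99]
  11. access 99: HIT. Cache (LRU->MRU): [90 88 99]
  12. access 38: MISS, evict 90. Cache (LRU->MRU): [88 99 38]
  13. access 99: HIT. Cache (LRU->MRU): [88 38 99]
  14. access 99: HIT. Cache (LRU->MRU): [88 38 99]
  15. access 99: HIT. Cache (LRU->MRU): [88 38 99]
  16. access 99: HIT. Cache (LRU->MRU): [88 38 99]
  17. access 90: MISS, evict 88. Cache (LRU->MRU): [38 99 90]
  18. access 99: HIT. Cache (LRU->MRU): [38 90 99]
  19. access 99: HIT. Cache (LRU->MRU): [38 90 99]
  20. access 38: HIT. Cache (LRU->MRU): [90 99 38]
  21. access 90: HIT. Cache (LRU->MRU): [99 38 90]
  22. access 90: HIT. Cache (LRU->MRU): [99 38 90]
  23. access 38: HIT. Cache (LRU->MRU): [99 90 38]
Total: 18 hits, 5 misses, 2 evictions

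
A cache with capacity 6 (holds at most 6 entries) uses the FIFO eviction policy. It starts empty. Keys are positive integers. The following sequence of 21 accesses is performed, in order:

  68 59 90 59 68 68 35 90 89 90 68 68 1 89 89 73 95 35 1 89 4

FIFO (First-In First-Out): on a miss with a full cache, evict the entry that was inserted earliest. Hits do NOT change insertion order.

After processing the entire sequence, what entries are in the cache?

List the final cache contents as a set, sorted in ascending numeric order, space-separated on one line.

Answer: 1 4 35 73 89 95

Derivation:
FIFO simulation (capacity=6):
  1. access 68: MISS. Cache (old->new): [68]
  2. access 59: MISS. Cache (old->new): [68 59]
  3. access 90: MISS. Cache (old->new): [68 59 90]
  4. access 59: HIT. Cache (old->new): [68 59 90]
  5. access 68: HIT. Cache (old->new): [68 59 90]
  6. access 68: HIT. Cache (old->new): [68 59 90]
  7. access 35: MISS. Cache (old->new): [68 59 90 35]
  8. access 90: HIT. Cache (old->new): [68 59 90 35]
  9. access 89: MISS. Cache (old->new): [68 59 90 35 89]
  10. access 90: HIT. Cache (old->new): [68 59 90 35 89]
  11. access 68: HIT. Cache (old->new): [68 59 90 35 89]
  12. access 68: HIT. Cache (old->new): [68 59 90 35 89]
  13. access 1: MISS. Cache (old->new): [68 59 90 35 89 1]
  14. access 89: HIT. Cache (old->new): [68 59 90 35 89 1]
  15. access 89: HIT. Cache (old->new): [68 59 90 35 89 1]
  16. access 73: MISS, evict 68. Cache (old->new): [59 90 35 89 1 73]
  17. access 95: MISS, evict 59. Cache (old->new): [90 35 89 1 73 95]
  18. access 35: HIT. Cache (old->new): [90 35 89 1 73 95]
  19. access 1: HIT. Cache (old->new): [90 35 89 1 73 95]
  20. access 89: HIT. Cache (old->new): [90 35 89 1 73 95]
  21. access 4: MISS, evict 90. Cache (old->new): [35 89 1 73 95 4]
Total: 12 hits, 9 misses, 3 evictions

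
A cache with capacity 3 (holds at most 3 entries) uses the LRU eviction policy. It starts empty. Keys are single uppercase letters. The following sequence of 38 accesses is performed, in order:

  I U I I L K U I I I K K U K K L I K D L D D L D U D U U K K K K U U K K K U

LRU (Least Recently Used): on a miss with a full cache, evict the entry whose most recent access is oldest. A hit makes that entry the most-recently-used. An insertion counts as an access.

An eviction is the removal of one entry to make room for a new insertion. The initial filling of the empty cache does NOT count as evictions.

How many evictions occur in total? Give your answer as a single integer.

Answer: 9

Derivation:
LRU simulation (capacity=3):
  1. access I: MISS. Cache (LRU->MRU): [I]
  2. access U: MISS. Cache (LRU->MRU): [I U]
  3. access I: HIT. Cache (LRU->MRU): [U I]
  4. access I: HIT. Cache (LRU->MRU): [U I]
  5. access L: MISS. Cache (LRU->MRU): [U I L]
  6. access K: MISS, evict U. Cache (LRU->MRU): [I L K]
  7. access U: MISS, evict I. Cache (LRU->MRU): [L K U]
  8. access I: MISS, evict L. Cache (LRU->MRU): [K U I]
  9. access I: HIT. Cache (LRU->MRU): [K U I]
  10. access I: HIT. Cache (LRU->MRU): [K U I]
  11. access K: HIT. Cache (LRU->MRU): [U I K]
  12. access K: HIT. Cache (LRU->MRU): [U I K]
  13. access U: HIT. Cache (LRU->MRU): [I K U]
  14. access K: HIT. Cache (LRU->MRU): [I U K]
  15. access K: HIT. Cache (LRU->MRU): [I U K]
  16. access L: MISS, evict I. Cache (LRU->MRU): [U K L]
  17. access I: MISS, evict U. Cache (LRU->MRU): [K L I]
  18. access K: HIT. Cache (LRU->MRU): [L I K]
  19. access D: MISS, evict L. Cache (LRU->MRU): [I K D]
  20. access L: MISS, evict I. Cache (LRU->MRU): [K D L]
  21. access D: HIT. Cache (LRU->MRU): [K L D]
  22. access D: HIT. Cache (LRU->MRU): [K L D]
  23. access L: HIT. Cache (LRU->MRU): [K D L]
  24. access D: HIT. Cache (LRU->MRU): [K L D]
  25. access U: MISS, evict K. Cache (LRU->MRU): [L D U]
  26. access D: HIT. Cache (LRU->MRU): [L U D]
  27. access U: HIT. Cache (LRU->MRU): [L D U]
  28. access U: HIT. Cache (LRU->MRU): [L D U]
  29. access K: MISS, evict L. Cache (LRU->MRU): [D U K]
  30. access K: HIT. Cache (LRU->MRU): [D U K]
  31. access K: HIT. Cache (LRU->MRU): [D U K]
  32. access K: HIT. Cache (LRU->MRU): [D U K]
  33. access U: HIT. Cache (LRU->MRU): [D K U]
  34. access U: HIT. Cache (LRU->MRU): [D K U]
  35. access K: HIT. Cache (LRU->MRU): [D U K]
  36. access K: HIT. Cache (LRU->MRU): [D U K]
  37. access K: HIT. Cache (LRU->MRU): [D U K]
  38. access U: HIT. Cache (LRU->MRU): [D K U]
Total: 26 hits, 12 misses, 9 evictions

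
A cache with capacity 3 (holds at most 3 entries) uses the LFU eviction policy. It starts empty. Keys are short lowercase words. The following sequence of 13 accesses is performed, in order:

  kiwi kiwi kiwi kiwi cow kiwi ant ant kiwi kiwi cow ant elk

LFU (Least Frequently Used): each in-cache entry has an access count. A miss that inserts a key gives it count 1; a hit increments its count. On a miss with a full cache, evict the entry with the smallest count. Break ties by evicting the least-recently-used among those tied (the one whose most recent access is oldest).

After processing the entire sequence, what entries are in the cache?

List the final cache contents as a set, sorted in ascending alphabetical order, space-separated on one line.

Answer: ant elk kiwi

Derivation:
LFU simulation (capacity=3):
  1. access kiwi: MISS. Cache: [kiwi(c=1)]
  2. access kiwi: HIT, count now 2. Cache: [kiwi(c=2)]
  3. access kiwi: HIT, count now 3. Cache: [kiwi(c=3)]
  4. access kiwi: HIT, count now 4. Cache: [kiwi(c=4)]
  5. access cow: MISS. Cache: [cow(c=1) kiwi(c=4)]
  6. access kiwi: HIT, count now 5. Cache: [cow(c=1) kiwi(c=5)]
  7. access ant: MISS. Cache: [cow(c=1) ant(c=1) kiwi(c=5)]
  8. access ant: HIT, count now 2. Cache: [cow(c=1) ant(c=2) kiwi(c=5)]
  9. access kiwi: HIT, count now 6. Cache: [cow(c=1) ant(c=2) kiwi(c=6)]
  10. access kiwi: HIT, count now 7. Cache: [cow(c=1) ant(c=2) kiwi(c=7)]
  11. access cow: HIT, count now 2. Cache: [ant(c=2) cow(c=2) kiwi(c=7)]
  12. access ant: HIT, count now 3. Cache: [cow(c=2) ant(c=3) kiwi(c=7)]
  13. access elk: MISS, evict cow(c=2). Cache: [elk(c=1) ant(c=3) kiwi(c=7)]
Total: 9 hits, 4 misses, 1 evictions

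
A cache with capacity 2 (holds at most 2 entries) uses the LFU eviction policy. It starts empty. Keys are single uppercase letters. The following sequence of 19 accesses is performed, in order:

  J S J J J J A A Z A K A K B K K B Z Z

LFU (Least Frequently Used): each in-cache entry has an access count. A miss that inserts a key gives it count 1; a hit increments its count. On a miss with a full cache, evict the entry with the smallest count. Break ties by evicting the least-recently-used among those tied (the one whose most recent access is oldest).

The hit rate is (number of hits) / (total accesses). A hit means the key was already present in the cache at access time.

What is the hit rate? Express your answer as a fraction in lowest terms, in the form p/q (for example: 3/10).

Answer: 7/19

Derivation:
LFU simulation (capacity=2):
  1. access J: MISS. Cache: [J(c=1)]
  2. access S: MISS. Cache: [J(c=1) S(c=1)]
  3. access J: HIT, count now 2. Cache: [S(c=1) J(c=2)]
  4. access J: HIT, count now 3. Cache: [S(c=1) J(c=3)]
  5. access J: HIT, count now 4. Cache: [S(c=1) J(c=4)]
  6. access J: HIT, count now 5. Cache: [S(c=1) J(c=5)]
  7. access A: MISS, evict S(c=1). Cache: [A(c=1) J(c=5)]
  8. access A: HIT, count now 2. Cache: [A(c=2) J(c=5)]
  9. access Z: MISS, evict A(c=2). Cache: [Z(c=1) J(c=5)]
  10. access A: MISS, evict Z(c=1). Cache: [A(c=1) J(c=5)]
  11. access K: MISS, evict A(c=1). Cache: [K(c=1) J(c=5)]
  12. access A: MISS, evict K(c=1). Cache: [A(c=1) J(c=5)]
  13. access K: MISS, evict A(c=1). Cache: [K(c=1) J(c=5)]
  14. access B: MISS, evict K(c=1). Cache: [B(c=1) J(c=5)]
  15. access K: MISS, evict B(c=1). Cache: [K(c=1) J(c=5)]
  16. access K: HIT, count now 2. Cache: [K(c=2) J(c=5)]
  17. access B: MISS, evict K(c=2). Cache: [B(c=1) J(c=5)]
  18. access Z: MISS, evict B(c=1). Cache: [Z(c=1) J(c=5)]
  19. access Z: HIT, count now 2. Cache: [Z(c=2) J(c=5)]
Total: 7 hits, 12 misses, 10 evictions

Hit rate = 7/19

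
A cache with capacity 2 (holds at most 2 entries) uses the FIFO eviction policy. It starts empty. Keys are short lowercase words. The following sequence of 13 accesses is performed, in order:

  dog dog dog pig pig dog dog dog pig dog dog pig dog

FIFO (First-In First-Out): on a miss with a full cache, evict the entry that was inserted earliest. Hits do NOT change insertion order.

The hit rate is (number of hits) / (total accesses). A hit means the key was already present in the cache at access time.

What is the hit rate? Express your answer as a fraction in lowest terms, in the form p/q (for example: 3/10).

FIFO simulation (capacity=2):
  1. access dog: MISS. Cache (old->new): [dog]
  2. access dog: HIT. Cache (old->new): [dog]
  3. access dog: HIT. Cache (old->new): [dog]
  4. access pig: MISS. Cache (old->new): [dog pig]
  5. access pig: HIT. Cache (old->new): [dog pig]
  6. access dog: HIT. Cache (old->new): [dog pig]
  7. access dog: HIT. Cache (old->new): [dog pig]
  8. access dog: HIT. Cache (old->new): [dog pig]
  9. access pig: HIT. Cache (old->new): [dog pig]
  10. access dog: HIT. Cache (old->new): [dog pig]
  11. access dog: HIT. Cache (old->new): [dog pig]
  12. access pig: HIT. Cache (old->new): [dog pig]
  13. access dog: HIT. Cache (old->new): [dog pig]
Total: 11 hits, 2 misses, 0 evictions

Hit rate = 11/13

Answer: 11/13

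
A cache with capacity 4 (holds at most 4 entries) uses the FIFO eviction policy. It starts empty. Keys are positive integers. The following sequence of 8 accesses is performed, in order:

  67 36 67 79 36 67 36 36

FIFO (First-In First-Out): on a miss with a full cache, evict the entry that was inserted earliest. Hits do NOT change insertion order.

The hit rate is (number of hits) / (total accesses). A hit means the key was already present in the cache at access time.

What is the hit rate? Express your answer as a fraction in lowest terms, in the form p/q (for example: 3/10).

FIFO simulation (capacity=4):
  1. access 67: MISS. Cache (old->new): [67]
  2. access 36: MISS. Cache (old->new): [67 36]
  3. access 67: HIT. Cache (old->new): [67 36]
  4. access 79: MISS. Cache (old->new): [67 36 79]
  5. access 36: HIT. Cache (old->new): [67 36 79]
  6. access 67: HIT. Cache (old->new): [67 36 79]
  7. access 36: HIT. Cache (old->new): [67 36 79]
  8. access 36: HIT. Cache (old->new): [67 36 79]
Total: 5 hits, 3 misses, 0 evictions

Hit rate = 5/8

Answer: 5/8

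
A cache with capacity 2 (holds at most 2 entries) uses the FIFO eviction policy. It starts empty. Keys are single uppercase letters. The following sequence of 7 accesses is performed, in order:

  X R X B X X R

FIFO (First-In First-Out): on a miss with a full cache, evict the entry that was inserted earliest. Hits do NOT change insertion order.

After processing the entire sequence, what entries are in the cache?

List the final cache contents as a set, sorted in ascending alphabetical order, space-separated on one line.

FIFO simulation (capacity=2):
  1. access X: MISS. Cache (old->new): [X]
  2. access R: MISS. Cache (old->new): [X R]
  3. access X: HIT. Cache (old->new): [X R]
  4. access B: MISS, evict X. Cache (old->new): [R B]
  5. access X: MISS, evict R. Cache (old->new): [B X]
  6. access X: HIT. Cache (old->new): [B X]
  7. access R: MISS, evict B. Cache (old->new): [X R]
Total: 2 hits, 5 misses, 3 evictions

Answer: R X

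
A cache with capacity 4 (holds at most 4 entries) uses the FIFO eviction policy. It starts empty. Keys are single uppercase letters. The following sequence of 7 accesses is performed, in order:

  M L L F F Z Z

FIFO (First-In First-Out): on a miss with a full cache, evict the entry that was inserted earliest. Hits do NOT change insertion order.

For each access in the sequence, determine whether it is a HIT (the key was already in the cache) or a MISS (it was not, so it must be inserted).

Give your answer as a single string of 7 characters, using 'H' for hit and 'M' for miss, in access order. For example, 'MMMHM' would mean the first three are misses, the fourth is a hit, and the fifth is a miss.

FIFO simulation (capacity=4):
  1. access M: MISS. Cache (old->new): [M]
  2. access L: MISS. Cache (old->new): [M L]
  3. access L: HIT. Cache (old->new): [M L]
  4. access F: MISS. Cache (old->new): [M L F]
  5. access F: HIT. Cache (old->new): [M L F]
  6. access Z: MISS. Cache (old->new): [M L F Z]
  7. access Z: HIT. Cache (old->new): [M L F Z]
Total: 3 hits, 4 misses, 0 evictions

Answer: MMHMHMH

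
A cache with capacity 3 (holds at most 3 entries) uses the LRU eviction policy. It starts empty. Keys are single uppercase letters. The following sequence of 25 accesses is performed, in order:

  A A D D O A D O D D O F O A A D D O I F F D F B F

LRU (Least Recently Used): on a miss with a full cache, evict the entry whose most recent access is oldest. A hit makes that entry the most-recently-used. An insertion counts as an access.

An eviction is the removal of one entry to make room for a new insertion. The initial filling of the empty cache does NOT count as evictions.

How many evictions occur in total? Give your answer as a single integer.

Answer: 7

Derivation:
LRU simulation (capacity=3):
  1. access A: MISS. Cache (LRU->MRU): [A]
  2. access A: HIT. Cache (LRU->MRU): [A]
  3. access D: MISS. Cache (LRU->MRU): [A D]
  4. access D: HIT. Cache (LRU->MRU): [A D]
  5. access O: MISS. Cache (LRU->MRU): [A D O]
  6. access A: HIT. Cache (LRU->MRU): [D O A]
  7. access D: HIT. Cache (LRU->MRU): [O A D]
  8. access O: HIT. Cache (LRU->MRU): [A D O]
  9. access D: HIT. Cache (LRU->MRU): [A O D]
  10. access D: HIT. Cache (LRU->MRU): [A O D]
  11. access O: HIT. Cache (LRU->MRU): [A D O]
  12. access F: MISS, evict A. Cache (LRU->MRU): [D O F]
  13. access O: HIT. Cache (LRU->MRU): [D F O]
  14. access A: MISS, evict D. Cache (LRU->MRU): [F O A]
  15. access A: HIT. Cache (LRU->MRU): [F O A]
  16. access D: MISS, evict F. Cache (LRU->MRU): [O A D]
  17. access D: HIT. Cache (LRU->MRU): [O A D]
  18. access O: HIT. Cache (LRU->MRU): [A D O]
  19. access I: MISS, evict A. Cache (LRU->MRU): [D O I]
  20. access F: MISS, evict D. Cache (LRU->MRU): [O I F]
  21. access F: HIT. Cache (LRU->MRU): [O I F]
  22. access D: MISS, evict O. Cache (LRU->MRU): [I F D]
  23. access F: HIT. Cache (LRU->MRU): [I D F]
  24. access B: MISS, evict I. Cache (LRU->MRU): [D F B]
  25. access F: HIT. Cache (LRU->MRU): [D B F]
Total: 15 hits, 10 misses, 7 evictions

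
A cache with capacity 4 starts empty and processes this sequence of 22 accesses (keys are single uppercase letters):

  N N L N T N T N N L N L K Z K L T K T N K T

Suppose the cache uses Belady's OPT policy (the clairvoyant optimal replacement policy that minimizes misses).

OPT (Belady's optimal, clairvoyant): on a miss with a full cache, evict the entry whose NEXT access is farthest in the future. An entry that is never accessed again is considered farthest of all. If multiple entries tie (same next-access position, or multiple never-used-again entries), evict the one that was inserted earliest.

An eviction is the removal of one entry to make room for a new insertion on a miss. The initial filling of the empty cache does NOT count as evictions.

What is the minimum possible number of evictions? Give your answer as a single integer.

OPT (Belady) simulation (capacity=4):
  1. access N: MISS. Cache: [N]
  2. access N: HIT. Next use of N: step 4. Cache: [N]
  3. access L: MISS. Cache: [N L]
  4. access N: HIT. Next use of N: step 6. Cache: [N L]
  5. access T: MISS. Cache: [N L T]
  6. access N: HIT. Next use of N: step 8. Cache: [N L T]
  7. access T: HIT. Next use of T: step 17. Cache: [N L T]
  8. access N: HIT. Next use of N: step 9. Cache: [N L T]
  9. access N: HIT. Next use of N: step 11. Cache: [N L T]
  10. access L: HIT. Next use of L: step 12. Cache: [N L T]
  11. access N: HIT. Next use of N: step 20. Cache: [N L T]
  12. access L: HIT. Next use of L: step 16. Cache: [N L T]
  13. access K: MISS. Cache: [N L T K]
  14. access Z: MISS, evict N (next use: step 20). Cache: [L T K Z]
  15. access K: HIT. Next use of K: step 18. Cache: [L T K Z]
  16. access L: HIT. Next use of L: never. Cache: [L T K Z]
  17. access T: HIT. Next use of T: step 19. Cache: [L T K Z]
  18. access K: HIT. Next use of K: step 21. Cache: [L T K Z]
  19. access T: HIT. Next use of T: step 22. Cache: [L T K Z]
  20. access N: MISS, evict L (next use: never). Cache: [T K Z N]
  21. access K: HIT. Next use of K: never. Cache: [T K Z N]
  22. access T: HIT. Next use of T: never. Cache: [T K Z N]
Total: 16 hits, 6 misses, 2 evictions

Answer: 2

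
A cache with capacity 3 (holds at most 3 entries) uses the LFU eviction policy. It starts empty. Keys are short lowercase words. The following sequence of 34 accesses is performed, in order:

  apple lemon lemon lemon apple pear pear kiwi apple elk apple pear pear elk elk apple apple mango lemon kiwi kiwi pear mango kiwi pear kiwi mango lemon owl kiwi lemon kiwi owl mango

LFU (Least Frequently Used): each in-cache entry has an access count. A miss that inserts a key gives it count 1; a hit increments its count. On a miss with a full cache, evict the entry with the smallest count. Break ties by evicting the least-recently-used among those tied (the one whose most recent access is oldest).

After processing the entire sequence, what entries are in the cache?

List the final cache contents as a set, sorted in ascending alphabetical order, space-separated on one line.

Answer: lemon mango pear

Derivation:
LFU simulation (capacity=3):
  1. access apple: MISS. Cache: [apple(c=1)]
  2. access lemon: MISS. Cache: [apple(c=1) lemon(c=1)]
  3. access lemon: HIT, count now 2. Cache: [apple(c=1) lemon(c=2)]
  4. access lemon: HIT, count now 3. Cache: [apple(c=1) lemon(c=3)]
  5. access apple: HIT, count now 2. Cache: [apple(c=2) lemon(c=3)]
  6. access pear: MISS. Cache: [pear(c=1) apple(c=2) lemon(c=3)]
  7. access pear: HIT, count now 2. Cache: [apple(c=2) pear(c=2) lemon(c=3)]
  8. access kiwi: MISS, evict apple(c=2). Cache: [kiwi(c=1) pear(c=2) lemon(c=3)]
  9. access apple: MISS, evict kiwi(c=1). Cache: [apple(c=1) pear(c=2) lemon(c=3)]
  10. access elk: MISS, evict apple(c=1). Cache: [elk(c=1) pear(c=2) lemon(c=3)]
  11. access apple: MISS, evict elk(c=1). Cache: [apple(c=1) pear(c=2) lemon(c=3)]
  12. access pear: HIT, count now 3. Cache: [apple(c=1) lemon(c=3) pear(c=3)]
  13. access pear: HIT, count now 4. Cache: [apple(c=1) lemon(c=3) pear(c=4)]
  14. access elk: MISS, evict apple(c=1). Cache: [elk(c=1) lemon(c=3) pear(c=4)]
  15. access elk: HIT, count now 2. Cache: [elk(c=2) lemon(c=3) pear(c=4)]
  16. access apple: MISS, evict elk(c=2). Cache: [apple(c=1) lemon(c=3) pear(c=4)]
  17. access apple: HIT, count now 2. Cache: [apple(c=2) lemon(c=3) pear(c=4)]
  18. access mango: MISS, evict apple(c=2). Cache: [mango(c=1) lemon(c=3) pear(c=4)]
  19. access lemon: HIT, count now 4. Cache: [mango(c=1) pear(c=4) lemon(c=4)]
  20. access kiwi: MISS, evict mango(c=1). Cache: [kiwi(c=1) pear(c=4) lemon(c=4)]
  21. access kiwi: HIT, count now 2. Cache: [kiwi(c=2) pear(c=4) lemon(c=4)]
  22. access pear: HIT, count now 5. Cache: [kiwi(c=2) lemon(c=4) pear(c=5)]
  23. access mango: MISS, evict kiwi(c=2). Cache: [mango(c=1) lemon(c=4) pear(c=5)]
  24. access kiwi: MISS, evict mango(c=1). Cache: [kiwi(c=1) lemon(c=4) pear(c=5)]
  25. access pear: HIT, count now 6. Cache: [kiwi(c=1) lemon(c=4) pear(c=6)]
  26. access kiwi: HIT, count now 2. Cache: [kiwi(c=2) lemon(c=4) pear(c=6)]
  27. access mango: MISS, evict kiwi(c=2). Cache: [mango(c=1) lemon(c=4) pear(c=6)]
  28. access lemon: HIT, count now 5. Cache: [mango(c=1) lemon(c=5) pear(c=6)]
  29. access owl: MISS, evict mango(c=1). Cache: [owl(c=1) lemon(c=5) pear(c=6)]
  30. access kiwi: MISS, evict owl(c=1). Cache: [kiwi(c=1) lemon(c=5) pear(c=6)]
  31. access lemon: HIT, count now 6. Cache: [kiwi(c=1) pear(c=6) lemon(c=6)]
  32. access kiwi: HIT, count now 2. Cache: [kiwi(c=2) pear(c=6) lemon(c=6)]
  33. access owl: MISS, evict kiwi(c=2). Cache: [owl(c=1) pear(c=6) lemon(c=6)]
  34. access mango: MISS, evict owl(c=1). Cache: [mango(c=1) pear(c=6) lemon(c=6)]
Total: 16 hits, 18 misses, 15 evictions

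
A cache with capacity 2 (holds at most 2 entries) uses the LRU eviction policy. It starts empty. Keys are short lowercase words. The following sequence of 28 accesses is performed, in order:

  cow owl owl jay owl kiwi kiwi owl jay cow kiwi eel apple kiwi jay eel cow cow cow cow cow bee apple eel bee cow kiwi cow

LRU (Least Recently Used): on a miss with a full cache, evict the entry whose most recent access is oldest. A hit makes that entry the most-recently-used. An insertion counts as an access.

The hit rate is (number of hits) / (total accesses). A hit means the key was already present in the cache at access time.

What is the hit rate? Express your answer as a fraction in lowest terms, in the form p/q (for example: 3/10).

LRU simulation (capacity=2):
  1. access cow: MISS. Cache (LRU->MRU): [cow]
  2. access owl: MISS. Cache (LRU->MRU): [cow owl]
  3. access owl: HIT. Cache (LRU->MRU): [cow owl]
  4. access jay: MISS, evict cow. Cache (LRU->MRU): [owl jay]
  5. access owl: HIT. Cache (LRU->MRU): [jay owl]
  6. access kiwi: MISS, evict jay. Cache (LRU->MRU): [owl kiwi]
  7. access kiwi: HIT. Cache (LRU->MRU): [owl kiwi]
  8. access owl: HIT. Cache (LRU->MRU): [kiwi owl]
  9. access jay: MISS, evict kiwi. Cache (LRU->MRU): [owl jay]
  10. access cow: MISS, evict owl. Cache (LRU->MRU): [jay cow]
  11. access kiwi: MISS, evict jay. Cache (LRU->MRU): [cow kiwi]
  12. access eel: MISS, evict cow. Cache (LRU->MRU): [kiwi eel]
  13. access apple: MISS, evict kiwi. Cache (LRU->MRU): [eel apple]
  14. access kiwi: MISS, evict eel. Cache (LRU->MRU): [apple kiwi]
  15. access jay: MISS, evict apple. Cache (LRU->MRU): [kiwi jay]
  16. access eel: MISS, evict kiwi. Cache (LRU->MRU): [jay eel]
  17. access cow: MISS, evict jay. Cache (LRU->MRU): [eel cow]
  18. access cow: HIT. Cache (LRU->MRU): [eel cow]
  19. access cow: HIT. Cache (LRU->MRU): [eel cow]
  20. access cow: HIT. Cache (LRU->MRU): [eel cow]
  21. access cow: HIT. Cache (LRU->MRU): [eel cow]
  22. access bee: MISS, evict eel. Cache (LRU->MRU): [cow bee]
  23. access apple: MISS, evict cow. Cache (LRU->MRU): [bee apple]
  24. access eel: MISS, evict bee. Cache (LRU->MRU): [apple eel]
  25. access bee: MISS, evict apple. Cache (LRU->MRU): [eel bee]
  26. access cow: MISS, evict eel. Cache (LRU->MRU): [bee cow]
  27. access kiwi: MISS, evict bee. Cache (LRU->MRU): [cow kiwi]
  28. access cow: HIT. Cache (LRU->MRU): [kiwi cow]
Total: 9 hits, 19 misses, 17 evictions

Hit rate = 9/28

Answer: 9/28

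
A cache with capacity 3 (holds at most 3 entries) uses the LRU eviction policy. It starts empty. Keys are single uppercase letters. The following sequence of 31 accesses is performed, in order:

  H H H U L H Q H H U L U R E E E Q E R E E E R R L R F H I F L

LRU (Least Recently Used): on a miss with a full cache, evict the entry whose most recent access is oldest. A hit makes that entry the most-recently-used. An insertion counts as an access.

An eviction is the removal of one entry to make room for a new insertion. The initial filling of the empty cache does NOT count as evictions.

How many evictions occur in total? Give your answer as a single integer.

Answer: 11

Derivation:
LRU simulation (capacity=3):
  1. access H: MISS. Cache (LRU->MRU): [H]
  2. access H: HIT. Cache (LRU->MRU): [H]
  3. access H: HIT. Cache (LRU->MRU): [H]
  4. access U: MISS. Cache (LRU->MRU): [H U]
  5. access L: MISS. Cache (LRU->MRU): [H U L]
  6. access H: HIT. Cache (LRU->MRU): [U L H]
  7. access Q: MISS, evict U. Cache (LRU->MRU): [L H Q]
  8. access H: HIT. Cache (LRU->MRU): [L Q H]
  9. access H: HIT. Cache (LRU->MRU): [L Q H]
  10. access U: MISS, evict L. Cache (LRU->MRU): [Q H U]
  11. access L: MISS, evict Q. Cache (LRU->MRU): [H U L]
  12. access U: HIT. Cache (LRU->MRU): [H L U]
  13. access R: MISS, evict H. Cache (LRU->MRU): [L U R]
  14. access E: MISS, evict L. Cache (LRU->MRU): [U R E]
  15. access E: HIT. Cache (LRU->MRU): [U R E]
  16. access E: HIT. Cache (LRU->MRU): [U R E]
  17. access Q: MISS, evict U. Cache (LRU->MRU): [R E Q]
  18. access E: HIT. Cache (LRU->MRU): [R Q E]
  19. access R: HIT. Cache (LRU->MRU): [Q E R]
  20. access E: HIT. Cache (LRU->MRU): [Q R E]
  21. access E: HIT. Cache (LRU->MRU): [Q R E]
  22. access E: HIT. Cache (LRU->MRU): [Q R E]
  23. access R: HIT. Cache (LRU->MRU): [Q E R]
  24. access R: HIT. Cache (LRU->MRU): [Q E R]
  25. access L: MISS, evict Q. Cache (LRU->MRU): [E R L]
  26. access R: HIT. Cache (LRU->MRU): [E L R]
  27. access F: MISS, evict E. Cache (LRU->MRU): [L R F]
  28. access H: MISS, evict L. Cache (LRU->MRU): [R F H]
  29. access I: MISS, evict R. Cache (LRU->MRU): [F H I]
  30. access F: HIT. Cache (LRU->MRU): [H I F]
  31. access L: MISS, evict H. Cache (LRU->MRU): [I F L]
Total: 17 hits, 14 misses, 11 evictions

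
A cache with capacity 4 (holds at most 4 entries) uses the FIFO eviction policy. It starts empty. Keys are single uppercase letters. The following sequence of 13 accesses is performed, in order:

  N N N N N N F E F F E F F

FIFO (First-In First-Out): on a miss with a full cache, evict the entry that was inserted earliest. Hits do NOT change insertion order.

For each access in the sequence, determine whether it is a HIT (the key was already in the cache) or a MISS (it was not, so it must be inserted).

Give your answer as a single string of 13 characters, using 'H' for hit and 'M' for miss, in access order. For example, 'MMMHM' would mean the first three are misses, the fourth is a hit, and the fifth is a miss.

FIFO simulation (capacity=4):
  1. access N: MISS. Cache (old->new): [N]
  2. access N: HIT. Cache (old->new): [N]
  3. access N: HIT. Cache (old->new): [N]
  4. access N: HIT. Cache (old->new): [N]
  5. access N: HIT. Cache (old->new): [N]
  6. access N: HIT. Cache (old->new): [N]
  7. access F: MISS. Cache (old->new): [N F]
  8. access E: MISS. Cache (old->new): [N F E]
  9. access F: HIT. Cache (old->new): [N F E]
  10. access F: HIT. Cache (old->new): [N F E]
  11. access E: HIT. Cache (old->new): [N F E]
  12. access F: HIT. Cache (old->new): [N F E]
  13. access F: HIT. Cache (old->new): [N F E]
Total: 10 hits, 3 misses, 0 evictions

Answer: MHHHHHMMHHHHH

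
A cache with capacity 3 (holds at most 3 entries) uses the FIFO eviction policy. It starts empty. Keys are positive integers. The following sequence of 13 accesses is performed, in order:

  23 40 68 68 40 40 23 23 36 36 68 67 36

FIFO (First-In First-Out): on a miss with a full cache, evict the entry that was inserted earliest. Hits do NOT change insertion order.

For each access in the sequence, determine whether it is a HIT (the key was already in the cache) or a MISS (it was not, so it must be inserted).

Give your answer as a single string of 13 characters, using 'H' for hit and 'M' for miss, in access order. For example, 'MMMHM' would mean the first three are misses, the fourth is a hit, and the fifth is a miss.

Answer: MMMHHHHHMHHMH

Derivation:
FIFO simulation (capacity=3):
  1. access 23: MISS. Cache (old->new): [23]
  2. access 40: MISS. Cache (old->new): [23 40]
  3. access 68: MISS. Cache (old->new): [23 40 68]
  4. access 68: HIT. Cache (old->new): [23 40 68]
  5. access 40: HIT. Cache (old->new): [23 40 68]
  6. access 40: HIT. Cache (old->new): [23 40 68]
  7. access 23: HIT. Cache (old->new): [23 40 68]
  8. access 23: HIT. Cache (old->new): [23 40 68]
  9. access 36: MISS, evict 23. Cache (old->new): [40 68 36]
  10. access 36: HIT. Cache (old->new): [40 68 36]
  11. access 68: HIT. Cache (old->new): [40 68 36]
  12. access 67: MISS, evict 40. Cache (old->new): [68 36 67]
  13. access 36: HIT. Cache (old->new): [68 36 67]
Total: 8 hits, 5 misses, 2 evictions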